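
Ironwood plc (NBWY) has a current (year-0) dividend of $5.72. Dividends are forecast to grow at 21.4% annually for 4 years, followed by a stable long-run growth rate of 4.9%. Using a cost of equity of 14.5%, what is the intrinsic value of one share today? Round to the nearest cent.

$105.53

Two-stage DDM. Project D₁…D_4 at 0.214, terminal growth 0.049, discount at r = 0.145.
D_1 = 6.9441
D_2 = 8.4301
D_3 = 10.2342
D_4 = 12.4243
Terminal value at t=4: TV = D_5/(r−g) = 13.0331/(0.145−0.049) = 135.7610
P₀ = 6.9441/(1+0.145)^1 + 8.4301/(1+0.145)^2 + 10.2342/(1+0.145)^3 + 12.4243/(1+0.145)^4 + 135.7610/(1+0.145)^4 = 105.5276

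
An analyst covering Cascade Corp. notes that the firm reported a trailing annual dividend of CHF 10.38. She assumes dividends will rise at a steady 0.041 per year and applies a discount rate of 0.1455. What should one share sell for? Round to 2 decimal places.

CHF 103.40

Gordon growth model: P₀ = D₁/(r − g). D₁ = 10.38 × (1 + 0.041) = 10.8056.
P₀ = 10.8056 / (0.1455 − 0.041) = 10.8056 / 0.1045 = 103.4027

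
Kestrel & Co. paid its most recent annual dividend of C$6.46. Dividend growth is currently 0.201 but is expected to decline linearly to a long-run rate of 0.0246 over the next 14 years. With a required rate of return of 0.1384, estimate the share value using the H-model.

C$128.26

H-model: P₀ = D₀[(1+g_L) + H(g_S−g_L)]/(r−g_L), with H = 14/2 = 7.
P₀ = 6.46 × [(1+0.0246) + 7×(0.201−0.0246)] / (0.1384−0.0246)
   = 6.46 × 2.2594 / 0.1138 = 128.2577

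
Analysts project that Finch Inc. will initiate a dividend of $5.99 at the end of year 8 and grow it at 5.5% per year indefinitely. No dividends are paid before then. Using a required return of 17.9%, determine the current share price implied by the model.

Deferred-dividend DDM. At t=7 the remaining stream is a growing perpetuity with first payment D_8 = 5.99.
V_7 = D_8/(r−g) = 5.99/(0.179−0.055) = 48.3065
P₀ = V_7/(1+r)^7 = 48.3065/(1+0.179)^7 = 15.2549

$15.25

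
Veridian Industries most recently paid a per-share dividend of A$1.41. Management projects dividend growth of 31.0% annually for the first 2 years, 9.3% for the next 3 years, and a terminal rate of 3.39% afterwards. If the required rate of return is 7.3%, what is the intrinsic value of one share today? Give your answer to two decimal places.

Three-stage DDM. Project D₁…D_5; terminal Gordon value at t=5 with g = 0.0339; discount at r = 0.073.
D_1 = 1.8471
D_2 = 2.4197
D_3 = 2.6447
D_4 = 2.8907
D_5 = 3.1595
TV_5 = 3.2666/(0.073−0.0339) = 83.5457
P₀ = Σ Dₜ/(1+r)ᵗ + TV_5/(1+r)^5 = 69.1049

A$69.10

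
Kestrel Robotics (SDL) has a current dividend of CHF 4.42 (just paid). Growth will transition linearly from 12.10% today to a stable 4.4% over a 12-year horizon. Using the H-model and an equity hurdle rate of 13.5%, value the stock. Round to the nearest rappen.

H-model: P₀ = D₀[(1+g_L) + H(g_S−g_L)]/(r−g_L), with H = 12/2 = 6.
P₀ = 4.42 × [(1+0.044) + 6×(0.121−0.044)] / (0.135−0.044)
   = 4.42 × 1.5060 / 0.091 = 73.1486

CHF 73.15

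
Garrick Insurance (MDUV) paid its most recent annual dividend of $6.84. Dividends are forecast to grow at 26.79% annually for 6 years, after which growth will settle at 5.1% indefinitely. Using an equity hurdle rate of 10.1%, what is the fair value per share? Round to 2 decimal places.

Two-stage DDM. Project D₁…D_6 at 0.2679, terminal growth 0.051, discount at r = 0.101.
D_1 = 8.6724
D_2 = 10.9958
D_3 = 13.9416
D_4 = 17.6765
D_5 = 22.4120
D_6 = 28.4162
Terminal value at t=6: TV = D_7/(r−g) = 29.8654/(0.101−0.051) = 597.3087
P₀ = 8.6724/(1+0.101)^1 + 10.9958/(1+0.101)^2 + 13.9416/(1+0.101)^3 + 17.6765/(1+0.101)^4 + 22.4120/(1+0.101)^5 + 28.4162/(1+0.101)^6 + 597.3087/(1+0.101)^6 = 404.5612

$404.56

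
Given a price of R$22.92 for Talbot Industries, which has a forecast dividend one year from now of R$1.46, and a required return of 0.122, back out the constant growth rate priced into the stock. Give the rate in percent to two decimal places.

5.83%

From P₀ = D₁/(r − g), the implied growth is g = r − D₁/P₀.
g = 0.122 − 1.46/22.92 = 0.122 − 0.06370 = 0.05830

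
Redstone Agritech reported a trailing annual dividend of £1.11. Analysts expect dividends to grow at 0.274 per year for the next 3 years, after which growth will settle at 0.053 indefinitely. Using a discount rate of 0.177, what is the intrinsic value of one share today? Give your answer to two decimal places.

Two-stage DDM. Project D₁…D_3 at 0.274, terminal growth 0.053, discount at r = 0.177.
D_1 = 1.4141
D_2 = 1.8016
D_3 = 2.2953
Terminal value at t=3: TV = D_4/(r−g) = 2.4169/(0.177−0.053) = 19.4912
P₀ = 1.4141/(1+0.177)^1 + 1.8016/(1+0.177)^2 + 2.2953/(1+0.177)^3 + 19.4912/(1+0.177)^3 = 15.8635

£15.86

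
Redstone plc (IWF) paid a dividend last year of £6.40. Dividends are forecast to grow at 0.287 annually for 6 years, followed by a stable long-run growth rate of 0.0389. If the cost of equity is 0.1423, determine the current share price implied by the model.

Two-stage DDM. Project D₁…D_6 at 0.287, terminal growth 0.0389, discount at r = 0.1423.
D_1 = 8.2368
D_2 = 10.6008
D_3 = 13.6432
D_4 = 17.5588
D_5 = 22.5981
D_6 = 29.0838
Terminal value at t=6: TV = D_7/(r−g) = 30.2152/(0.1423−0.0389) = 292.2163
P₀ = 8.2368/(1+0.1423)^1 + 10.6008/(1+0.1423)^2 + 13.6432/(1+0.1423)^3 + 17.5588/(1+0.1423)^4 + 22.5981/(1+0.1423)^5 + 29.0838/(1+0.1423)^6 + 292.2163/(1+0.1423)^6 = 191.0404

£191.04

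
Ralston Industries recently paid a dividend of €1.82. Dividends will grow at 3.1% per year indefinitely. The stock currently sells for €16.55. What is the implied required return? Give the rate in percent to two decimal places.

14.44%

Rearranging the constant-growth DDM: r = D₁/P₀ + g.
D₁ = 1.82 × (1 + 0.031) = 1.8764.
r = 1.8764 / 16.55 + 0.031 = 0.11338 + 0.031 = 0.14438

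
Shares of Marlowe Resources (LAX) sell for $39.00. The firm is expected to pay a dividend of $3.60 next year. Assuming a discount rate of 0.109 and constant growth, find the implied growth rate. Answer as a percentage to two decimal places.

1.67%

From P₀ = D₁/(r − g), the implied growth is g = r − D₁/P₀.
g = 0.109 − 3.60/39.00 = 0.109 − 0.09231 = 0.01669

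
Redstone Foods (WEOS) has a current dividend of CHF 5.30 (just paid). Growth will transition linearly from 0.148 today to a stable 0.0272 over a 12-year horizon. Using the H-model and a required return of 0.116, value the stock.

CHF 104.57

H-model: P₀ = D₀[(1+g_L) + H(g_S−g_L)]/(r−g_L), with H = 12/2 = 6.
P₀ = 5.30 × [(1+0.0272) + 6×(0.148−0.0272)] / (0.116−0.0272)
   = 5.30 × 1.7520 / 0.0888 = 104.5676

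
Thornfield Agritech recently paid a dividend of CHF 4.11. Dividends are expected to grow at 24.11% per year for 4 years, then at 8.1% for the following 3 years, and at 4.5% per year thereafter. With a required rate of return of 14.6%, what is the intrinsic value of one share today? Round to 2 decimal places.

Three-stage DDM. Project D₁…D_7; terminal Gordon value at t=7 with g = 0.045; discount at r = 0.146.
D_1 = 5.1009
D_2 = 6.3308
D_3 = 7.8571
D_4 = 9.7514
D_5 = 10.5413
D_6 = 11.3952
D_7 = 12.3182
TV_7 = 12.8725/(0.146−0.045) = 127.4503
P₀ = Σ Dₜ/(1+r)ᵗ + TV_7/(1+r)^7 = 84.3506

CHF 84.35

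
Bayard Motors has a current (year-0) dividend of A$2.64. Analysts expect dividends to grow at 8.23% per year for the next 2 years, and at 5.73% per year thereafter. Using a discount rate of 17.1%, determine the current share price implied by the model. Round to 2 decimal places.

A$25.67

Two-stage DDM. Project D₁…D_2 at 0.0823, terminal growth 0.0573, discount at r = 0.171.
D_1 = 2.8573
D_2 = 3.0924
Terminal value at t=2: TV = D_3/(r−g) = 3.2696/(0.171−0.0573) = 28.7566
P₀ = 2.8573/(1+0.171)^1 + 3.0924/(1+0.171)^2 + 28.7566/(1+0.171)^2 = 25.6664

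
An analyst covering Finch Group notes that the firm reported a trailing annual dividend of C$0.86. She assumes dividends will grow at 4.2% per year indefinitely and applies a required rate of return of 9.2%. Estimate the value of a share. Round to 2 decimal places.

Gordon growth model: P₀ = D₁/(r − g). D₁ = 0.86 × (1 + 0.042) = 0.8961.
P₀ = 0.8961 / (0.092 − 0.042) = 0.8961 / 0.05 = 17.9224

C$17.92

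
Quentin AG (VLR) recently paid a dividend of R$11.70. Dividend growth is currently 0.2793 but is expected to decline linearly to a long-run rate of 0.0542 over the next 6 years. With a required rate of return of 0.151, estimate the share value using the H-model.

R$209.04

H-model: P₀ = D₀[(1+g_L) + H(g_S−g_L)]/(r−g_L), with H = 6/2 = 3.
P₀ = 11.70 × [(1+0.0542) + 3×(0.2793−0.0542)] / (0.151−0.0542)
   = 11.70 × 1.7295 / 0.0968 = 209.0408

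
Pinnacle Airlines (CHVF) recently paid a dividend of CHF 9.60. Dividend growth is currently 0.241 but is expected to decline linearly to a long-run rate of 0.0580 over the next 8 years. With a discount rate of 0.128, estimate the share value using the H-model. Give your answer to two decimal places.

H-model: P₀ = D₀[(1+g_L) + H(g_S−g_L)]/(r−g_L), with H = 8/2 = 4.
P₀ = 9.60 × [(1+0.058) + 4×(0.241−0.058)] / (0.128−0.058)
   = 9.60 × 1.7900 / 0.07 = 245.4857

CHF 245.49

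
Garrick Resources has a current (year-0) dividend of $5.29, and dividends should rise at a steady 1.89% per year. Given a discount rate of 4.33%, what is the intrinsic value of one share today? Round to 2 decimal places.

$220.90

Gordon growth model: P₀ = D₁/(r − g). D₁ = 5.29 × (1 + 0.0189) = 5.3900.
P₀ = 5.3900 / (0.0433 − 0.0189) = 5.3900 / 0.0244 = 220.9009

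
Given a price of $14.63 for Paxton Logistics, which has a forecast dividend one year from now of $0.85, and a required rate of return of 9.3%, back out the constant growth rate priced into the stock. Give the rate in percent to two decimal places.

From P₀ = D₁/(r − g), the implied growth is g = r − D₁/P₀.
g = 0.093 − 0.85/14.63 = 0.093 − 0.05810 = 0.03490

3.49%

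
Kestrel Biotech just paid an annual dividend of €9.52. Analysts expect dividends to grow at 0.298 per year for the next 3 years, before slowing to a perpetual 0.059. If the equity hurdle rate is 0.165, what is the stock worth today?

Two-stage DDM. Project D₁…D_3 at 0.298, terminal growth 0.059, discount at r = 0.165.
D_1 = 12.3570
D_2 = 16.0393
D_3 = 20.8191
Terminal value at t=3: TV = D_4/(r−g) = 22.0474/(0.165−0.059) = 207.9942
P₀ = 12.3570/(1+0.165)^1 + 16.0393/(1+0.165)^2 + 20.8191/(1+0.165)^3 + 207.9942/(1+0.165)^3 = 167.1362

€167.14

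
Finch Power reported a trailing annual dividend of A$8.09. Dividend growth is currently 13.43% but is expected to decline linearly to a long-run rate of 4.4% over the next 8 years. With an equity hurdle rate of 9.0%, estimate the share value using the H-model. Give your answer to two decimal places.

H-model: P₀ = D₀[(1+g_L) + H(g_S−g_L)]/(r−g_L), with H = 8/2 = 4.
P₀ = 8.09 × [(1+0.044) + 4×(0.1343−0.044)] / (0.09−0.044)
   = 8.09 × 1.4052 / 0.046 = 247.1319

A$247.13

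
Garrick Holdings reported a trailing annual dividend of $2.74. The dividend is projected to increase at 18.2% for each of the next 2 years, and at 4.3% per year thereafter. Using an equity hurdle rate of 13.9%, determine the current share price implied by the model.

$37.85

Two-stage DDM. Project D₁…D_2 at 0.182, terminal growth 0.043, discount at r = 0.139.
D_1 = 3.2387
D_2 = 3.8281
Terminal value at t=2: TV = D_3/(r−g) = 3.9927/(0.139−0.043) = 41.5909
P₀ = 3.2387/(1+0.139)^1 + 3.8281/(1+0.139)^2 + 41.5909/(1+0.139)^2 = 37.8533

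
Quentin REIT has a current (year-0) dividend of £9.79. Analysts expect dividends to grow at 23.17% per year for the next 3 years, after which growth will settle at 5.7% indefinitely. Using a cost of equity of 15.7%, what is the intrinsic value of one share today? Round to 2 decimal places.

£158.17

Two-stage DDM. Project D₁…D_3 at 0.2317, terminal growth 0.057, discount at r = 0.157.
D_1 = 12.0583
D_2 = 14.8523
D_3 = 18.2935
Terminal value at t=3: TV = D_4/(r−g) = 19.3363/(0.157−0.057) = 193.3626
P₀ = 12.0583/(1+0.157)^1 + 14.8523/(1+0.157)^2 + 18.2935/(1+0.157)^3 + 193.3626/(1+0.157)^3 = 158.1737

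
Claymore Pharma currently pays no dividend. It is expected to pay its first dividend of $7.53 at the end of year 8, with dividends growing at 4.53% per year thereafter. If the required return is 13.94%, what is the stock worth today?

$32.10

Deferred-dividend DDM. At t=7 the remaining stream is a growing perpetuity with first payment D_8 = 7.53.
V_7 = D_8/(r−g) = 7.53/(0.1394−0.0453) = 80.0213
P₀ = V_7/(1+r)^7 = 80.0213/(1+0.1394)^7 = 32.0975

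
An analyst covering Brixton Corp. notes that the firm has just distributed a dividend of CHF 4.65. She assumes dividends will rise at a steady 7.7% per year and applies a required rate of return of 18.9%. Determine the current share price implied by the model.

Gordon growth model: P₀ = D₁/(r − g). D₁ = 4.65 × (1 + 0.077) = 5.0080.
P₀ = 5.0080 / (0.189 − 0.077) = 5.0080 / 0.112 = 44.7147

CHF 44.71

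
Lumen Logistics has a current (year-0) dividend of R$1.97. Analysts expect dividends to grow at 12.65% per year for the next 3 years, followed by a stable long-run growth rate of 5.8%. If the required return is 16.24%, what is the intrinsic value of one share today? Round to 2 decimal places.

Two-stage DDM. Project D₁…D_3 at 0.1265, terminal growth 0.058, discount at r = 0.1624.
D_1 = 2.2192
D_2 = 2.4999
D_3 = 2.8162
Terminal value at t=3: TV = D_4/(r−g) = 2.9795/(0.1624−0.058) = 28.5394
P₀ = 2.2192/(1+0.1624)^1 + 2.4999/(1+0.1624)^2 + 2.8162/(1+0.1624)^3 + 28.5394/(1+0.1624)^3 = 23.7234

R$23.72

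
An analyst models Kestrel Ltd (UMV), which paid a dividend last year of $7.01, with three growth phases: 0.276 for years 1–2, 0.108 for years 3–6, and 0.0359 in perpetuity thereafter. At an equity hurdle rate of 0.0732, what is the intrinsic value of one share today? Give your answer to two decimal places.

$373.88

Three-stage DDM. Project D₁…D_6; terminal Gordon value at t=6 with g = 0.0359; discount at r = 0.0732.
D_1 = 8.9448
D_2 = 11.4135
D_3 = 12.6462
D_4 = 14.0120
D_5 = 15.5253
D_6 = 17.2020
TV_6 = 17.8195/(0.0732−0.0359) = 477.7354
P₀ = Σ Dₜ/(1+r)ᵗ + TV_6/(1+r)^6 = 373.8845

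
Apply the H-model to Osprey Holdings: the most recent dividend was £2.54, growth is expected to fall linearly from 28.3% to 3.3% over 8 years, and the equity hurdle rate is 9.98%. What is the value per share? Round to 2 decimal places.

H-model: P₀ = D₀[(1+g_L) + H(g_S−g_L)]/(r−g_L), with H = 8/2 = 4.
P₀ = 2.54 × [(1+0.033) + 4×(0.283−0.033)] / (0.0998−0.033)
   = 2.54 × 2.0330 / 0.0668 = 77.3027

£77.30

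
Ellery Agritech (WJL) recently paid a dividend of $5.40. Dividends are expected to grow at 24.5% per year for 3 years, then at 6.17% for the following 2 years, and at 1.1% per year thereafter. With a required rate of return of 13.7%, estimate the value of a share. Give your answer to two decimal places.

$81.88

Three-stage DDM. Project D₁…D_5; terminal Gordon value at t=5 with g = 0.011; discount at r = 0.137.
D_1 = 6.7230
D_2 = 8.3701
D_3 = 10.4208
D_4 = 11.0638
D_5 = 11.7464
TV_5 = 11.8756/(0.137−0.011) = 94.2510
P₀ = Σ Dₜ/(1+r)ᵗ + TV_5/(1+r)^5 = 81.8790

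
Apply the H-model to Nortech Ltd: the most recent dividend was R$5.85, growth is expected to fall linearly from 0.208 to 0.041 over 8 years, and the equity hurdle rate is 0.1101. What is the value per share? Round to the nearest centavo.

R$144.68

H-model: P₀ = D₀[(1+g_L) + H(g_S−g_L)]/(r−g_L), with H = 8/2 = 4.
P₀ = 5.85 × [(1+0.041) + 4×(0.208−0.041)] / (0.1101−0.041)
   = 5.85 × 1.7090 / 0.0691 = 144.6838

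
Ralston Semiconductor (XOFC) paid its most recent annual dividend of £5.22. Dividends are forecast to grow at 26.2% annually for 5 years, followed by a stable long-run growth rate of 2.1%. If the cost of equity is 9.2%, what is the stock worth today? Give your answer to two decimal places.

£195.88

Two-stage DDM. Project D₁…D_5 at 0.262, terminal growth 0.021, discount at r = 0.092.
D_1 = 6.5876
D_2 = 8.3136
D_3 = 10.4918
D_4 = 13.2406
D_5 = 16.7096
Terminal value at t=5: TV = D_6/(r−g) = 17.0605/(0.092−0.021) = 240.2894
P₀ = 6.5876/(1+0.092)^1 + 8.3136/(1+0.092)^2 + 10.4918/(1+0.092)^3 + 13.2406/(1+0.092)^4 + 16.7096/(1+0.092)^5 + 240.2894/(1+0.092)^5 = 195.8808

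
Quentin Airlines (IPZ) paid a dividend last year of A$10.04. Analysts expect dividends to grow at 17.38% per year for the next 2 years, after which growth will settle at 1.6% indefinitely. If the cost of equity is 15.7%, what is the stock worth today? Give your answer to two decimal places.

Two-stage DDM. Project D₁…D_2 at 0.1738, terminal growth 0.016, discount at r = 0.157.
D_1 = 11.7850
D_2 = 13.8332
Terminal value at t=2: TV = D_3/(r−g) = 14.0545/(0.157−0.016) = 99.6774
P₀ = 11.7850/(1+0.157)^1 + 13.8332/(1+0.157)^2 + 99.6774/(1+0.157)^2 = 94.9806

A$94.98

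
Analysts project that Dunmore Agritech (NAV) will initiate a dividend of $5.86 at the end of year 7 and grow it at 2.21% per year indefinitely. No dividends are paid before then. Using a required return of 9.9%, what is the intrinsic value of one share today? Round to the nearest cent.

Deferred-dividend DDM. At t=6 the remaining stream is a growing perpetuity with first payment D_7 = 5.86.
V_6 = D_7/(r−g) = 5.86/(0.099−0.0221) = 76.2029
P₀ = V_6/(1+r)^6 = 76.2029/(1+0.099)^6 = 43.2499

$43.25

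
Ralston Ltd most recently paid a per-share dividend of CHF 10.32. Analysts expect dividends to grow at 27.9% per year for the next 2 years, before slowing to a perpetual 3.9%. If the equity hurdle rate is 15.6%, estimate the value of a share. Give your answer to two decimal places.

Two-stage DDM. Project D₁…D_2 at 0.279, terminal growth 0.039, discount at r = 0.156.
D_1 = 13.1993
D_2 = 16.8819
Terminal value at t=2: TV = D_3/(r−g) = 17.5403/(0.156−0.039) = 149.9169
P₀ = 13.1993/(1+0.156)^1 + 16.8819/(1+0.156)^2 + 149.9169/(1+0.156)^2 = 136.2360

CHF 136.24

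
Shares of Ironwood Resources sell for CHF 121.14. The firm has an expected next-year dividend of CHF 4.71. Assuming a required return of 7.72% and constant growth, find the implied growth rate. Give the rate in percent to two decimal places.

From P₀ = D₁/(r − g), the implied growth is g = r − D₁/P₀.
g = 0.0772 − 4.71/121.14 = 0.0772 − 0.03888 = 0.03832

3.83%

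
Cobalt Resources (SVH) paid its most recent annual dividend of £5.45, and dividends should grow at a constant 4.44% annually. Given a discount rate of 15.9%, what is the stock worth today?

£49.67

Gordon growth model: P₀ = D₁/(r − g). D₁ = 5.45 × (1 + 0.0444) = 5.6920.
P₀ = 5.6920 / (0.159 − 0.0444) = 5.6920 / 0.1146 = 49.6682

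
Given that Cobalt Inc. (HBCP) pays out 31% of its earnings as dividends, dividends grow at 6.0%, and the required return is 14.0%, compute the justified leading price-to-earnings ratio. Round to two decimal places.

3.87

Justified leading P/E = b/(r−g) = 0.31/(0.14−0.06) = 3.8750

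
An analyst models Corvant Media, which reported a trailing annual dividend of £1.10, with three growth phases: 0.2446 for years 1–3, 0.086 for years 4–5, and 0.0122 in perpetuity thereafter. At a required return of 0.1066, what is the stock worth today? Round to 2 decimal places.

£23.40

Three-stage DDM. Project D₁…D_5; terminal Gordon value at t=5 with g = 0.0122; discount at r = 0.1066.
D_1 = 1.3691
D_2 = 1.7039
D_3 = 2.1207
D_4 = 2.3031
D_5 = 2.5012
TV_5 = 2.5317/(0.1066−0.0122) = 26.8186
P₀ = Σ Dₜ/(1+r)ᵗ + TV_5/(1+r)^5 = 23.3983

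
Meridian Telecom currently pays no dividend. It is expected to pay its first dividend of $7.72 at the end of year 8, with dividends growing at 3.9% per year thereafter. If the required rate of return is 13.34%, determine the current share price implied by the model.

$34.04

Deferred-dividend DDM. At t=7 the remaining stream is a growing perpetuity with first payment D_8 = 7.72.
V_7 = D_8/(r−g) = 7.72/(0.1334−0.039) = 81.7797
P₀ = V_7/(1+r)^7 = 81.7797/(1+0.1334)^7 = 34.0379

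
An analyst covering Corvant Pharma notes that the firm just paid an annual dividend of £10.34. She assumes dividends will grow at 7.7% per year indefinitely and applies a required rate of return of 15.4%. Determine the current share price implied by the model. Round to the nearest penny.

£144.63

Gordon growth model: P₀ = D₁/(r − g). D₁ = 10.34 × (1 + 0.077) = 11.1362.
P₀ = 11.1362 / (0.154 − 0.077) = 11.1362 / 0.077 = 144.6257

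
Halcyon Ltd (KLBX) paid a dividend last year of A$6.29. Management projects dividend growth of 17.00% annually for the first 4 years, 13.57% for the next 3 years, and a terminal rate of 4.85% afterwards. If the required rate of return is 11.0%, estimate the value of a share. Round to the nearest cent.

Three-stage DDM. Project D₁…D_7; terminal Gordon value at t=7 with g = 0.0485; discount at r = 0.11.
D_1 = 7.3593
D_2 = 8.6104
D_3 = 10.0741
D_4 = 11.7868
D_5 = 13.3862
D_6 = 15.2027
D_7 = 17.2657
TV_7 = 18.1031/(0.11−0.0485) = 294.3597
P₀ = Σ Dₜ/(1+r)ᵗ + TV_7/(1+r)^7 = 194.9179

A$194.92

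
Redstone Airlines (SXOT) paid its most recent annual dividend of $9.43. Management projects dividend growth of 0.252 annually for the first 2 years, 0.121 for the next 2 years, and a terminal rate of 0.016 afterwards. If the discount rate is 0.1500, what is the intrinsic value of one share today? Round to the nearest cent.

Three-stage DDM. Project D₁…D_4; terminal Gordon value at t=4 with g = 0.016; discount at r = 0.15.
D_1 = 11.8064
D_2 = 14.7816
D_3 = 16.5701
D_4 = 18.5751
TV_4 = 18.8723/(0.15−0.016) = 140.8382
P₀ = Σ Dₜ/(1+r)ᵗ + TV_4/(1+r)^4 = 123.4836

$123.48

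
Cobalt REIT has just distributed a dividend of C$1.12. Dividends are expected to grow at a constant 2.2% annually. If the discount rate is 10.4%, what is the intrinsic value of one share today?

Gordon growth model: P₀ = D₁/(r − g). D₁ = 1.12 × (1 + 0.022) = 1.1446.
P₀ = 1.1446 / (0.104 − 0.022) = 1.1446 / 0.082 = 13.9590

C$13.96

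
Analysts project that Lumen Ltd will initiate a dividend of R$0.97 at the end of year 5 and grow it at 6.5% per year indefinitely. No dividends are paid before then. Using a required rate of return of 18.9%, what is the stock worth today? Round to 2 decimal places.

R$3.91

Deferred-dividend DDM. At t=4 the remaining stream is a growing perpetuity with first payment D_5 = 0.97.
V_4 = D_5/(r−g) = 0.97/(0.189−0.065) = 7.8226
P₀ = V_4/(1+r)^4 = 7.8226/(1+0.189)^4 = 3.9140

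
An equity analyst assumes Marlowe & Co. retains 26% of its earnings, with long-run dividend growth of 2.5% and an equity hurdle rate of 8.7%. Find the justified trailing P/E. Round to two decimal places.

12.23

Payout ratio b = 1 − 0.26 = 0.74.
Justified trailing P/E = b(1+g)/(r−g) = 0.74×(1+0.025)/(0.087−0.025) = 12.2339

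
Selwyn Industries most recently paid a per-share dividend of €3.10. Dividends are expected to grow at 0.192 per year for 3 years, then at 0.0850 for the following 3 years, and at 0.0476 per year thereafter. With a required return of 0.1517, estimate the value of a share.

Three-stage DDM. Project D₁…D_6; terminal Gordon value at t=6 with g = 0.0476; discount at r = 0.1517.
D_1 = 3.6952
D_2 = 4.4047
D_3 = 5.2504
D_4 = 5.6967
D_5 = 6.1809
D_6 = 6.7062
TV_6 = 7.0255/(0.1517−0.0476) = 67.4877
P₀ = Σ Dₜ/(1+r)ᵗ + TV_6/(1+r)^6 = 48.0475

€48.05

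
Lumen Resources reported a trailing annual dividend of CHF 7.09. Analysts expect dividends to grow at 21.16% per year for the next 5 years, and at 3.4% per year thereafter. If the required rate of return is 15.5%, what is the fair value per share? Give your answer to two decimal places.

CHF 117.98

Two-stage DDM. Project D₁…D_5 at 0.2116, terminal growth 0.034, discount at r = 0.155.
D_1 = 8.5902
D_2 = 10.4079
D_3 = 12.6103
D_4 = 15.2786
D_5 = 18.5115
Terminal value at t=5: TV = D_6/(r−g) = 19.1409/(0.155−0.034) = 158.1895
P₀ = 8.5902/(1+0.155)^1 + 10.4079/(1+0.155)^2 + 12.6103/(1+0.155)^3 + 15.2786/(1+0.155)^4 + 18.5115/(1+0.155)^5 + 158.1895/(1+0.155)^5 = 117.9754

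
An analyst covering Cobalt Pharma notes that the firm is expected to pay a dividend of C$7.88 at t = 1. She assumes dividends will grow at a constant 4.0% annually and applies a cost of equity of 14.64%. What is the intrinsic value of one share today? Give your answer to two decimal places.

Gordon growth model: P₀ = D₁/(r − g), with D₁ = 7.88 given directly.
P₀ = 7.8800 / (0.1464 − 0.04) = 7.8800 / 0.1064 = 74.0602

C$74.06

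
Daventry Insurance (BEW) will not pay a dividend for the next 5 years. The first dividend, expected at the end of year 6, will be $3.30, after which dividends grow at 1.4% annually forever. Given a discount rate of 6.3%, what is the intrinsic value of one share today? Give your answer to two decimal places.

Deferred-dividend DDM. At t=5 the remaining stream is a growing perpetuity with first payment D_6 = 3.30.
V_5 = D_6/(r−g) = 3.30/(0.063−0.014) = 67.3469
P₀ = V_5/(1+r)^5 = 67.3469/(1+0.063)^5 = 49.6194

$49.62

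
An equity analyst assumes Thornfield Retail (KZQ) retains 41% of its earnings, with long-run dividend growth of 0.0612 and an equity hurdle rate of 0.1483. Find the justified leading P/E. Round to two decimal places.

6.77

Payout ratio b = 1 − 0.41 = 0.59.
Justified leading P/E = b/(r−g) = 0.59/(0.1483−0.0612) = 6.7738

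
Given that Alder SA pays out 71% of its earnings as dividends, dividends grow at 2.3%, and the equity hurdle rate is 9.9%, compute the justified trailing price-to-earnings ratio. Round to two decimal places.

9.56

Justified trailing P/E = b(1+g)/(r−g) = 0.71×(1+0.023)/(0.099−0.023) = 9.5570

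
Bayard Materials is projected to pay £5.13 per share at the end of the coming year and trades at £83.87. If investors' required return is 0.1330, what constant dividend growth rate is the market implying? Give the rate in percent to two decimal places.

From P₀ = D₁/(r − g), the implied growth is g = r − D₁/P₀.
g = 0.133 − 5.13/83.87 = 0.133 − 0.06117 = 0.07183

7.18%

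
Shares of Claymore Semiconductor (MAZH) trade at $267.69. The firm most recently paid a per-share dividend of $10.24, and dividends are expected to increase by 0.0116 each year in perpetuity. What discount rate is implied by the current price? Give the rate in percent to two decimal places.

5.03%

Rearranging the constant-growth DDM: r = D₁/P₀ + g.
D₁ = 10.24 × (1 + 0.0116) = 10.3588.
r = 10.3588 / 267.69 + 0.0116 = 0.03870 + 0.0116 = 0.05030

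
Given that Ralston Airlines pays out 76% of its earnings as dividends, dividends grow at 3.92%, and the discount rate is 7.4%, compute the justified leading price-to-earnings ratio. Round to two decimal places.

Justified leading P/E = b/(r−g) = 0.76/(0.074−0.0392) = 21.8391

21.84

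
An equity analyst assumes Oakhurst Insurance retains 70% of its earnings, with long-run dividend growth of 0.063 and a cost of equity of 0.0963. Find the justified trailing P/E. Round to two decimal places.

Payout ratio b = 1 − 0.70 = 0.30.
Justified trailing P/E = b(1+g)/(r−g) = 0.30×(1+0.063)/(0.0963−0.063) = 9.5766

9.58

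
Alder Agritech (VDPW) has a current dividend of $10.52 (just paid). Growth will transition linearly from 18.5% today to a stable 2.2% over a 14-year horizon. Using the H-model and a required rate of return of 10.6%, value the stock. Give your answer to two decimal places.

$270.89

H-model: P₀ = D₀[(1+g_L) + H(g_S−g_L)]/(r−g_L), with H = 14/2 = 7.
P₀ = 10.52 × [(1+0.022) + 7×(0.185−0.022)] / (0.106−0.022)
   = 10.52 × 2.1630 / 0.084 = 270.8900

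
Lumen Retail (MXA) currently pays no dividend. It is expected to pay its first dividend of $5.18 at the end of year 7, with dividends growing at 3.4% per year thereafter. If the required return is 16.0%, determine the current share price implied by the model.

Deferred-dividend DDM. At t=6 the remaining stream is a growing perpetuity with first payment D_7 = 5.18.
V_6 = D_7/(r−g) = 5.18/(0.16−0.034) = 41.1111
P₀ = V_6/(1+r)^6 = 41.1111/(1+0.16)^6 = 16.8737

$16.87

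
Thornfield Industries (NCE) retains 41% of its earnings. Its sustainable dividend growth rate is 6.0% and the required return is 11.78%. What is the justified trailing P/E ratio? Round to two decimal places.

10.82

Payout ratio b = 1 − 0.41 = 0.59.
Justified trailing P/E = b(1+g)/(r−g) = 0.59×(1+0.06)/(0.1178−0.06) = 10.8201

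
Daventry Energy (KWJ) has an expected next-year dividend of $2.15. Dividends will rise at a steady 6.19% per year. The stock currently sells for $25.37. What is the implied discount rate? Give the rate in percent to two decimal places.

Rearranging the constant-growth DDM: r = D₁/P₀ + g.
r = 2.1500 / 25.37 + 0.0619 = 0.08475 + 0.0619 = 0.14665

14.66%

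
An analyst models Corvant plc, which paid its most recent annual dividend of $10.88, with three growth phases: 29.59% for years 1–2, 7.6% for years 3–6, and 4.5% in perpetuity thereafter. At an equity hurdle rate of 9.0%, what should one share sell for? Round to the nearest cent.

Three-stage DDM. Project D₁…D_6; terminal Gordon value at t=6 with g = 0.045; discount at r = 0.09.
D_1 = 14.0994
D_2 = 18.2714
D_3 = 19.6600
D_4 = 21.1542
D_5 = 22.7619
D_6 = 24.4918
TV_6 = 25.5939/(0.09−0.045) = 568.7544
P₀ = Σ Dₜ/(1+r)ᵗ + TV_6/(1+r)^6 = 427.0082

$427.01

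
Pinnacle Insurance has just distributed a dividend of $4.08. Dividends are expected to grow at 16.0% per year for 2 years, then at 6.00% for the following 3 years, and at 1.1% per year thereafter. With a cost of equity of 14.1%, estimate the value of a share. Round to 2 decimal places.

Three-stage DDM. Project D₁…D_5; terminal Gordon value at t=5 with g = 0.011; discount at r = 0.141.
D_1 = 4.7328
D_2 = 5.4900
D_3 = 5.8195
D_4 = 6.1686
D_5 = 6.5387
TV_5 = 6.6107/(0.141−0.011) = 50.8512
P₀ = Σ Dₜ/(1+r)ᵗ + TV_5/(1+r)^5 = 45.5983

$45.60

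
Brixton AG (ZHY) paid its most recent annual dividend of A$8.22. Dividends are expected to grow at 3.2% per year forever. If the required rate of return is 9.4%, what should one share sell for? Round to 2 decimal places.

Gordon growth model: P₀ = D₁/(r − g). D₁ = 8.22 × (1 + 0.032) = 8.4830.
P₀ = 8.4830 / (0.094 − 0.032) = 8.4830 / 0.062 = 136.8232

A$136.82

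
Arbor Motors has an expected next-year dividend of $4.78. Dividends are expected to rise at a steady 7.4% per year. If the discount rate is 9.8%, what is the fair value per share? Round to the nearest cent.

$199.17

Gordon growth model: P₀ = D₁/(r − g), with D₁ = 4.78 given directly.
P₀ = 4.7800 / (0.098 − 0.074) = 4.7800 / 0.024 = 199.1667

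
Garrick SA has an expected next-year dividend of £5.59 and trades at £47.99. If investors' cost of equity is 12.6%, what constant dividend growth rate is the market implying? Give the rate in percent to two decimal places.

0.95%

From P₀ = D₁/(r − g), the implied growth is g = r − D₁/P₀.
g = 0.126 − 5.59/47.99 = 0.126 − 0.11648 = 0.00952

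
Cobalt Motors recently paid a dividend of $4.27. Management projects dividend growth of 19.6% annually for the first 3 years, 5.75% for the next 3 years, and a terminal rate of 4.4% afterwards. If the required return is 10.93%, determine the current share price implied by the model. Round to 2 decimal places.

Three-stage DDM. Project D₁…D_6; terminal Gordon value at t=6 with g = 0.044; discount at r = 0.1093.
D_1 = 5.1069
D_2 = 6.1079
D_3 = 7.3050
D_4 = 7.7251
D_5 = 8.1692
D_6 = 8.6390
TV_6 = 9.0191/(0.1093−0.044) = 138.1179
P₀ = Σ Dₜ/(1+r)ᵗ + TV_6/(1+r)^6 = 103.6435

$103.64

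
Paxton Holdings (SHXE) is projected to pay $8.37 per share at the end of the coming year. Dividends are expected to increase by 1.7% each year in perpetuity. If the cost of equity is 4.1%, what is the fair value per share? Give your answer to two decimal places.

Gordon growth model: P₀ = D₁/(r − g), with D₁ = 8.37 given directly.
P₀ = 8.3700 / (0.041 − 0.017) = 8.3700 / 0.024 = 348.7500

$348.75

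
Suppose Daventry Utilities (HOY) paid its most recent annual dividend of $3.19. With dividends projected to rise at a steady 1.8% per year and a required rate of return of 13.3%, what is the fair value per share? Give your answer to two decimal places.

$28.24

Gordon growth model: P₀ = D₁/(r − g). D₁ = 3.19 × (1 + 0.018) = 3.2474.
P₀ = 3.2474 / (0.133 − 0.018) = 3.2474 / 0.115 = 28.2384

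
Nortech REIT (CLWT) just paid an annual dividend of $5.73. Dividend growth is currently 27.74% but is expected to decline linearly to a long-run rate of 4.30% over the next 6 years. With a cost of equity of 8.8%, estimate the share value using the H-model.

H-model: P₀ = D₀[(1+g_L) + H(g_S−g_L)]/(r−g_L), with H = 6/2 = 3.
P₀ = 5.73 × [(1+0.043) + 3×(0.2774−0.043)] / (0.088−0.043)
   = 5.73 × 1.7462 / 0.045 = 222.3495

$222.35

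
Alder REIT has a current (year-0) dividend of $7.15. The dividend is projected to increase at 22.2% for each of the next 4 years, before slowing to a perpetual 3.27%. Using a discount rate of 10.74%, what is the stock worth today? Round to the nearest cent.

Two-stage DDM. Project D₁…D_4 at 0.222, terminal growth 0.0327, discount at r = 0.1074.
D_1 = 8.7373
D_2 = 10.6770
D_3 = 13.0473
D_4 = 15.9438
Terminal value at t=4: TV = D_5/(r−g) = 16.4651/(0.1074−0.0327) = 220.4167
P₀ = 8.7373/(1+0.1074)^1 + 10.6770/(1+0.1074)^2 + 13.0473/(1+0.1074)^3 + 15.9438/(1+0.1074)^4 + 220.4167/(1+0.1074)^4 = 183.3691

$183.37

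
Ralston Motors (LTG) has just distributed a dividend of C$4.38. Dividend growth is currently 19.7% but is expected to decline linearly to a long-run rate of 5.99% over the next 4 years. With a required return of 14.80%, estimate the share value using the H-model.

H-model: P₀ = D₀[(1+g_L) + H(g_S−g_L)]/(r−g_L), with H = 4/2 = 2.
P₀ = 4.38 × [(1+0.0599) + 2×(0.197−0.0599)] / (0.148−0.0599)
   = 4.38 × 1.3341 / 0.0881 = 66.3264

C$66.33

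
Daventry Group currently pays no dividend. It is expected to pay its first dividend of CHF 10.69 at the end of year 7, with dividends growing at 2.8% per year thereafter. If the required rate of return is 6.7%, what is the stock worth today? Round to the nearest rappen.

CHF 185.75

Deferred-dividend DDM. At t=6 the remaining stream is a growing perpetuity with first payment D_7 = 10.69.
V_6 = D_7/(r−g) = 10.69/(0.067−0.028) = 274.1026
P₀ = V_6/(1+r)^6 = 274.1026/(1+0.067)^6 = 185.7490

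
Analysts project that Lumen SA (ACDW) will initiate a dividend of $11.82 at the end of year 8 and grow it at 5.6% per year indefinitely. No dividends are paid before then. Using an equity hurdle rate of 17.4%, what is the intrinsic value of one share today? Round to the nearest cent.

$32.59

Deferred-dividend DDM. At t=7 the remaining stream is a growing perpetuity with first payment D_8 = 11.82.
V_7 = D_8/(r−g) = 11.82/(0.174−0.056) = 100.1695
P₀ = V_7/(1+r)^7 = 100.1695/(1+0.174)^7 = 32.5881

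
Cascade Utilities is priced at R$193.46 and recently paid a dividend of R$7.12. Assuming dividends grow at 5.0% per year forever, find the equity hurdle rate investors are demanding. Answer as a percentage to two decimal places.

Rearranging the constant-growth DDM: r = D₁/P₀ + g.
D₁ = 7.12 × (1 + 0.05) = 7.4760.
r = 7.4760 / 193.46 + 0.05 = 0.03864 + 0.05 = 0.08864

8.86%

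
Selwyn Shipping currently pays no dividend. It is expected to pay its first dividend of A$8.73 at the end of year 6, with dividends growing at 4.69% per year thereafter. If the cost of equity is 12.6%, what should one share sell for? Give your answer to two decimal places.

Deferred-dividend DDM. At t=5 the remaining stream is a growing perpetuity with first payment D_6 = 8.73.
V_5 = D_6/(r−g) = 8.73/(0.126−0.0469) = 110.3666
P₀ = V_5/(1+r)^5 = 110.3666/(1+0.126)^5 = 60.9742

A$60.97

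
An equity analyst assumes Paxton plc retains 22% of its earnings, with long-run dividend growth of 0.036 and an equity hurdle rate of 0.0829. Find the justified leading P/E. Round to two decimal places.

Payout ratio b = 1 − 0.22 = 0.78.
Justified leading P/E = b/(r−g) = 0.78/(0.0829−0.036) = 16.6311

16.63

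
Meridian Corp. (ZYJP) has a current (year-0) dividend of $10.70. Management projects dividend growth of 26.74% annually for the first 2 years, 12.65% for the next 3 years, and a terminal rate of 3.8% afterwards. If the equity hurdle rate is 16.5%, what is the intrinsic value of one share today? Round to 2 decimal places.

$153.42

Three-stage DDM. Project D₁…D_5; terminal Gordon value at t=5 with g = 0.038; discount at r = 0.165.
D_1 = 13.5612
D_2 = 17.1874
D_3 = 19.3617
D_4 = 21.8109
D_5 = 24.5700
TV_5 = 25.5036/(0.165−0.038) = 200.8160
P₀ = Σ Dₜ/(1+r)ᵗ + TV_5/(1+r)^5 = 153.4159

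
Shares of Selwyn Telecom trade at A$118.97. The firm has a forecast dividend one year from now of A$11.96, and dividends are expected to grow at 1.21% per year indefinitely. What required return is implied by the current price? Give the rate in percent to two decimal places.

11.26%

Rearranging the constant-growth DDM: r = D₁/P₀ + g.
r = 11.9600 / 118.97 + 0.0121 = 0.10053 + 0.0121 = 0.11263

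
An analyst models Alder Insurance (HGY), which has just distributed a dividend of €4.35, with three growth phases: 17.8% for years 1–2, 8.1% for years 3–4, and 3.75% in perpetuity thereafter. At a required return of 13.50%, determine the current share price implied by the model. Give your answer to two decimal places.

€63.14

Three-stage DDM. Project D₁…D_4; terminal Gordon value at t=4 with g = 0.0375; discount at r = 0.135.
D_1 = 5.1243
D_2 = 6.0364
D_3 = 6.5254
D_4 = 7.0539
TV_4 = 7.3185/(0.135−0.0375) = 75.0611
P₀ = Σ Dₜ/(1+r)ᵗ + TV_4/(1+r)^4 = 63.1446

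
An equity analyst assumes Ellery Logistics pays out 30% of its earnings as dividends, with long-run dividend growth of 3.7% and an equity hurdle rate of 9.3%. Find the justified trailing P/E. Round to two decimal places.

Justified trailing P/E = b(1+g)/(r−g) = 0.30×(1+0.037)/(0.093−0.037) = 5.5554

5.56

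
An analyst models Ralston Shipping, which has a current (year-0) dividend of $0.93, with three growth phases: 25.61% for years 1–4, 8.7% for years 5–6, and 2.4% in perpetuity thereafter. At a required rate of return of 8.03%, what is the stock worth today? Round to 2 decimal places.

Three-stage DDM. Project D₁…D_6; terminal Gordon value at t=6 with g = 0.024; discount at r = 0.0803.
D_1 = 1.1682
D_2 = 1.4673
D_3 = 1.8431
D_4 = 2.3152
D_5 = 2.5166
D_6 = 2.7355
TV_6 = 2.8012/(0.0803−0.024) = 49.7543
P₀ = Σ Dₜ/(1+r)ᵗ + TV_6/(1+r)^6 = 40.2331

$40.23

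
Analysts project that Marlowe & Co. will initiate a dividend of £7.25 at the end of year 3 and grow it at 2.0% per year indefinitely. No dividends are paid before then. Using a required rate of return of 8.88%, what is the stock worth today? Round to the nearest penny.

£88.89

Deferred-dividend DDM. At t=2 the remaining stream is a growing perpetuity with first payment D_3 = 7.25.
V_2 = D_3/(r−g) = 7.25/(0.0888−0.02) = 105.3779
P₀ = V_2/(1+r)^2 = 105.3779/(1+0.0888)^2 = 88.8901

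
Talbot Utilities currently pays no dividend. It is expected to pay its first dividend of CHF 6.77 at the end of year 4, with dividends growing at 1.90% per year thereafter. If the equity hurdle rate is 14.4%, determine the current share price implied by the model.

CHF 36.17

Deferred-dividend DDM. At t=3 the remaining stream is a growing perpetuity with first payment D_4 = 6.77.
V_3 = D_4/(r−g) = 6.77/(0.144−0.019) = 54.1600
P₀ = V_3/(1+r)^3 = 54.1600/(1+0.144)^3 = 36.1743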